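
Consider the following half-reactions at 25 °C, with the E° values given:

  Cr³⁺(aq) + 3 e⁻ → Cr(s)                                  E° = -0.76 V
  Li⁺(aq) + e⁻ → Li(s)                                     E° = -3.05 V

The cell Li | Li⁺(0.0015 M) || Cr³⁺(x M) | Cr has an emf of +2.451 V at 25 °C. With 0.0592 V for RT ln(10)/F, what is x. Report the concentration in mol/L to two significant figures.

0.49 M

Cr³⁺/Cr is the cathode, Li⁺/Li the anode: E°cell = +2.29 V, n = 3.
Overall reaction: Cr³⁺(aq) + 3 Li(s) → Cr(s) + 3 Li⁺(aq); Q = [Li⁺]^3/[Cr³⁺]^1.
From E = E° − (0.0592/n) log Q: log Q = (E° − E)·n/0.0592 = (+2.29 − (+2.451))·3/0.0592 = -8.1588.
So 1·log[Cr³⁺] = 3·log(0.0015) − log Q = -8.4717 − (-8.1588) = -0.3129; [Cr³⁺] = 10^(-0.3129) ≈ 0.49 M.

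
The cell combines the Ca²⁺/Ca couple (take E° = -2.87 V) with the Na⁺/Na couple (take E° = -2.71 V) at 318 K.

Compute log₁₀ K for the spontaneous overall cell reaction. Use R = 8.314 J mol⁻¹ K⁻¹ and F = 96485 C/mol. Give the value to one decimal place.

5.1

Cathode: Na⁺/Na; anode: Ca²⁺/Ca. E°cell = (-2.71) − (-2.87) = +0.16 V, with n = 2.
ΔG° = −nFE° = −RT ln K, so ln K = nFE°/(RT) = (2)(96485)(+0.16) / ((8.314)(318)) = 11.678.
log₁₀ K = 11.678 / ln 10 = 5.1.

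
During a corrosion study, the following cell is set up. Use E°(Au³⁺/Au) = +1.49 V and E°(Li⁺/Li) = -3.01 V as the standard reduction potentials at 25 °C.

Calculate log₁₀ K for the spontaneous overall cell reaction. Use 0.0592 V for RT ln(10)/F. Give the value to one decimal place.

228.0

Cathode: Au³⁺/Au; anode: Li⁺/Li. E°cell = +4.50 V, n = 3.
log K = nE°cell / 0.0592 = (3)(+4.50) / 0.0592 = 228.0.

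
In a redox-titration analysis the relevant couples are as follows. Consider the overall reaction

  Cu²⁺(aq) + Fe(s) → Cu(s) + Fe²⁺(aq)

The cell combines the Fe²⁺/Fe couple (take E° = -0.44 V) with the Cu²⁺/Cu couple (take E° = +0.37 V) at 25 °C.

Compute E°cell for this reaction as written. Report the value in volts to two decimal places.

The Cu²⁺/Cu couple has the higher reduction potential, so it is the cathode; Fe²⁺/Fe is oxidised at the anode.
E°cell = E°(cathode) − E°(anode) = (+0.37) − (-0.44) = +0.81 V.

+0.81 V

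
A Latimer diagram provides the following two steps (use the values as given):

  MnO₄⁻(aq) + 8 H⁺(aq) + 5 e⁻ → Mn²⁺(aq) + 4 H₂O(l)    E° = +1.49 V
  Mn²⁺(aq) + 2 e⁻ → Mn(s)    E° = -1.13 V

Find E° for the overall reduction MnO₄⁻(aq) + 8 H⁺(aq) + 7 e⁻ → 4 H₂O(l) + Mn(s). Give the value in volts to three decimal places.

Since ΔG° = −nFE° is additive over sequential reductions, n₃E°₃ = n₁E°₁ + n₂E°₂.
E°₃ = (5×+1.49 + 2×-1.13) / 7 = (+5.190) / 7 = +0.741 V.
Simply averaging or adding the two E° values would be wrong; the electron-weighted sum is required.

+0.741 V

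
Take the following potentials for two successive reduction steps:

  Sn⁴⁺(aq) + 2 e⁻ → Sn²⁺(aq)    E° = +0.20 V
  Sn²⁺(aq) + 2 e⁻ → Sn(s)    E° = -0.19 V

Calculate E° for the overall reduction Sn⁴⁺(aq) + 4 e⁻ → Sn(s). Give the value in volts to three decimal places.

Since ΔG° = −nFE° is additive over sequential reductions, n₃E°₃ = n₁E°₁ + n₂E°₂.
E°₃ = (2×+0.20 + 2×-0.19) / 4 = (+0.020) / 4 = +0.005 V.

+0.005 V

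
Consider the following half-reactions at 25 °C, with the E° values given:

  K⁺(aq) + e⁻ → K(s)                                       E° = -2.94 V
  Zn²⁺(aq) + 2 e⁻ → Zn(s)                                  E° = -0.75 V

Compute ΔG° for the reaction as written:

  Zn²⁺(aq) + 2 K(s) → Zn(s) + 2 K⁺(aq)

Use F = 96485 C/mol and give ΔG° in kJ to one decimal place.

-422.6 kJ

As written, Zn²⁺/Zn is reduced (cathode) and K⁺/K is oxidised (anode), so E°cell = (-0.75) − (-2.94) = +2.19 V.
Balancing electrons gives n = 2.
ΔG° = −nFE° = −(2)(96485)(+2.19) = -422,604 J = -422.6 kJ.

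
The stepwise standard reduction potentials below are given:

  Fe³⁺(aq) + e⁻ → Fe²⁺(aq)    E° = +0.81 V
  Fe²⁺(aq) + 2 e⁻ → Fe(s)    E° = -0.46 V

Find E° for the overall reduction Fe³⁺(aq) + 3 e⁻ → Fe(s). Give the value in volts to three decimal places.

-0.037 V

Standard free energies of sequential steps add: ΔG°₃ = ΔG°₁ + ΔG°₂, so n₃E°₃ = n₁E°₁ + n₂E°₂.
E°₃ = (1×+0.81 + 2×-0.46) / 3 = (-0.110) / 3 = -0.037 V.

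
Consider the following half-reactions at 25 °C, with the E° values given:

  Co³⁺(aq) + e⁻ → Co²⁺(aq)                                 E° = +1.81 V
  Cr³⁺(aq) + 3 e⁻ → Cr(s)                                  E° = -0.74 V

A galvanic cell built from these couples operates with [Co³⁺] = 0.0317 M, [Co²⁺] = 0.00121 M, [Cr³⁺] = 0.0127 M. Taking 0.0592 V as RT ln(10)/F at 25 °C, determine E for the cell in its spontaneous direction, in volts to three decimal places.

+2.671 V

Co³⁺/Co²⁺ is the cathode (higher E°), Cr³⁺/Cr the anode: E°cell = +1.81 − (-0.74) = +2.55 V, n = 3.
Overall: 3 Co³⁺(aq) + Cr(s) → 3 Co²⁺(aq) + Cr³⁺(aq)
Q = [Co²⁺]^3·[Cr³⁺] / ([Co³⁺]^3); log Q = -6.151.
E = E° − (0.0592/n) log Q = +2.55 − (0.0592/3)(-6.151) = +2.671 V.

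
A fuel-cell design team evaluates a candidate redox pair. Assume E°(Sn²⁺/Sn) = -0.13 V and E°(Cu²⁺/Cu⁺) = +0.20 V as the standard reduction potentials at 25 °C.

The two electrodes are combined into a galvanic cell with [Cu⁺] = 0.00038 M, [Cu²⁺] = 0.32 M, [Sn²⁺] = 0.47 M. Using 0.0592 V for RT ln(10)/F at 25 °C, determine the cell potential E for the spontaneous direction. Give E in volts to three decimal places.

+0.513 V

Cu²⁺/Cu⁺ is the cathode (higher E°), Sn²⁺/Sn the anode: E°cell = +0.20 − (-0.13) = +0.33 V, n = 2.
Overall: 2 Cu²⁺(aq) + Sn(s) → 2 Cu⁺(aq) + Sn²⁺(aq)
Q = [Cu⁺]^2·[Sn²⁺] / ([Cu²⁺]^2); log Q = -6.179.
E = E° − (0.0592/n) log Q = +0.33 − (0.0592/2)(-6.179) = +0.513 V.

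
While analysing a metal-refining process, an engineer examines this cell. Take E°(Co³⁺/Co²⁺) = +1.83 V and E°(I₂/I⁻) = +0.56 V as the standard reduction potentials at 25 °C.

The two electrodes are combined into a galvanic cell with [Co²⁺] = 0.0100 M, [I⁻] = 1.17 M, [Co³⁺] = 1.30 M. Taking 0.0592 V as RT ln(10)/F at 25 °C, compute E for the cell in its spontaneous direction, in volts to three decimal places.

+1.399 V

Co³⁺/Co²⁺ is the cathode (higher E°), I₂/I⁻ the anode: E°cell = +1.83 − (+0.56) = +1.27 V, n = 2.
Overall: 2 Co³⁺(aq) + 2 I⁻(aq) → 2 Co²⁺(aq) + I₂(s)
Q = [Co²⁺]^2 / ([Co³⁺]^2·[I⁻]^2); log Q = -4.364.
E = E° − (0.0592/n) log Q = +1.27 − (0.0592/2)(-4.364) = +1.399 V.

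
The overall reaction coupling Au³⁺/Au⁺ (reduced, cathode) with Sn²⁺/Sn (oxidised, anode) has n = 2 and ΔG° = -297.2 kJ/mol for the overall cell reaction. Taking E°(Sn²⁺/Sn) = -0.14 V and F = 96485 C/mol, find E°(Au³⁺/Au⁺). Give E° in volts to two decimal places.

+1.40 V

E°cell = −ΔG°/(nF) = −(-297.2×10³)/((2)(96485)) = +1.540 V.
Since Au³⁺/Au⁺ is the cathode and Sn²⁺/Sn the anode, E°cell = E°(Au³⁺/Au⁺) − E°(Sn²⁺/Sn).
So E°(Au³⁺/Au⁺) = E°cell + E°(Sn²⁺/Sn) = +1.540 + (-0.14) = +1.40 V.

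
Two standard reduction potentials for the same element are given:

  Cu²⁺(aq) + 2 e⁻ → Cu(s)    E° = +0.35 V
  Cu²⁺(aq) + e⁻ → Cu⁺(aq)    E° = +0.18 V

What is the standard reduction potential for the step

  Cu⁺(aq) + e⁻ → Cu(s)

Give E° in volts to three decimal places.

+0.520 V

Sequential free energies add, so n₃E°₃ = n₁E°₁ + n₂E°₂.
With n₃ = 2, and the known step contributing 1×(+0.18) V, the unknown satisfies 1·E° = 2×(+0.35) − 1×(+0.18) = +0.520.
E° = +0.520 / 1 = +0.520 V.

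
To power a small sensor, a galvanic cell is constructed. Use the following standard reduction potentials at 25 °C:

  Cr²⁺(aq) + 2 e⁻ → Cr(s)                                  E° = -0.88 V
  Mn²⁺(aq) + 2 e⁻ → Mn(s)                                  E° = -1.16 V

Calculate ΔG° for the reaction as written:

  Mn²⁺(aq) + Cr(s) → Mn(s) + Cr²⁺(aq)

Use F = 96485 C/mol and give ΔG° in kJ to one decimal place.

+54.0 kJ

As written, Mn²⁺/Mn is reduced (cathode) and Cr²⁺/Cr is oxidised (anode), so E°cell = (-1.16) − (-0.88) = -0.28 V.
Balancing electrons gives n = 2.
ΔG° = −nFE° = −(2)(96485)(-0.28) = 54,032 J = +54.0 kJ.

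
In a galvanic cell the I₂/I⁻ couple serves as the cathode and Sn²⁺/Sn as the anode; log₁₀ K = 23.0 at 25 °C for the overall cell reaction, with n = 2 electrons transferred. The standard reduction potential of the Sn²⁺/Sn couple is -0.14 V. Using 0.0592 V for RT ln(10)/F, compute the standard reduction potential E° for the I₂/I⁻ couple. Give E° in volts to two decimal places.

+0.54 V

E°cell = (0.0592/n)·log K = (0.0592/2)(23.0) = +0.681 V.
Since I₂/I⁻ is the cathode and Sn²⁺/Sn the anode, E°cell = E°(I₂/I⁻) − E°(Sn²⁺/Sn).
So E°(I₂/I⁻) = E°cell + E°(Sn²⁺/Sn) = +0.681 + (-0.14) = +0.54 V.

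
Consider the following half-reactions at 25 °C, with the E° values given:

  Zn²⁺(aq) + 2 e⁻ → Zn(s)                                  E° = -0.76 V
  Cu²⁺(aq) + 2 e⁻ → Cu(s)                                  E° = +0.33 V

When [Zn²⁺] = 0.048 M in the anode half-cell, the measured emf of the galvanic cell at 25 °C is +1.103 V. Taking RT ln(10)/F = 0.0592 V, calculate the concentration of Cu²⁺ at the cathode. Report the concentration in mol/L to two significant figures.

0.13 M

Cu²⁺/Cu is the cathode, Zn²⁺/Zn the anode: E°cell = +1.09 V, n = 2.
Overall reaction: Cu²⁺(aq) + Zn(s) → Cu(s) + Zn²⁺(aq); Q = [Zn²⁺]^1/[Cu²⁺]^1.
From E = E° − (0.0592/n) log Q: log Q = (E° − E)·n/0.0592 = (+1.09 − (+1.103))·2/0.0592 = -0.4392.
So 1·log[Cu²⁺] = 1·log(0.048) − log Q = -1.3188 − (-0.4392) = -0.8796; [Cu²⁺] = 10^(-0.8796) ≈ 0.13 M.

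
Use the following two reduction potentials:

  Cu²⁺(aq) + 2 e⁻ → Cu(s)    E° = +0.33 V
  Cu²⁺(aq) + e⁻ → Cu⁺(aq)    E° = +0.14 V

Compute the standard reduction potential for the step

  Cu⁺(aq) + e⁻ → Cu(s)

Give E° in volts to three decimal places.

+0.520 V

Sequential free energies add, so n₃E°₃ = n₁E°₁ + n₂E°₂.
With n₃ = 2, and the known step contributing 1×(+0.14) V, the unknown satisfies 1·E° = 2×(+0.33) − 1×(+0.14) = +0.520.
E° = +0.520 / 1 = +0.520 V.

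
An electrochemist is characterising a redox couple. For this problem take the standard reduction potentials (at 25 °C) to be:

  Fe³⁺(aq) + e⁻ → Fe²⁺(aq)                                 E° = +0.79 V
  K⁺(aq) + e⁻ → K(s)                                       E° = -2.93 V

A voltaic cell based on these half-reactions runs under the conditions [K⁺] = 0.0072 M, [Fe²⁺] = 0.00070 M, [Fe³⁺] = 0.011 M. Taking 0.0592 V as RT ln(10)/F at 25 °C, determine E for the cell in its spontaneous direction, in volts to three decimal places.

+3.918 V

Fe³⁺/Fe²⁺ is the cathode (higher E°), K⁺/K the anode: E°cell = +0.79 − (-2.93) = +3.72 V, n = 1.
Overall: Fe³⁺(aq) + K(s) → Fe²⁺(aq) + K⁺(aq)
Q = [Fe²⁺]·[K⁺] / ([Fe³⁺]); log Q = -3.339.
E = E° − (0.0592/n) log Q = +3.72 − (0.0592/1)(-3.339) = +3.918 V.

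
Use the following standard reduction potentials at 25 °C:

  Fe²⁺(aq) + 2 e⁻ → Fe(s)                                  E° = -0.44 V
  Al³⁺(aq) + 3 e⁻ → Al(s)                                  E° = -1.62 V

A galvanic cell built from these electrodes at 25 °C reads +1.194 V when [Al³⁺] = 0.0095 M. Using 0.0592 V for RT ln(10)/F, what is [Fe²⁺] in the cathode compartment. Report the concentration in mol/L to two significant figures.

0.13 M

Fe²⁺/Fe is the cathode, Al³⁺/Al the anode: E°cell = +1.18 V, n = 6.
Overall reaction: 3 Fe²⁺(aq) + 2 Al(s) → 3 Fe(s) + 2 Al³⁺(aq); Q = [Al³⁺]^2/[Fe²⁺]^3.
From E = E° − (0.0592/n) log Q: log Q = (E° − E)·n/0.0592 = (+1.18 − (+1.194))·6/0.0592 = -1.4189.
So 3·log[Fe²⁺] = 2·log(0.0095) − log Q = -4.0446 − (-1.4189) = -2.6257; log[Fe²⁺] = -2.6257 / 3 = -0.8752; [Fe²⁺] = 10^(-0.8752) ≈ 0.13 M.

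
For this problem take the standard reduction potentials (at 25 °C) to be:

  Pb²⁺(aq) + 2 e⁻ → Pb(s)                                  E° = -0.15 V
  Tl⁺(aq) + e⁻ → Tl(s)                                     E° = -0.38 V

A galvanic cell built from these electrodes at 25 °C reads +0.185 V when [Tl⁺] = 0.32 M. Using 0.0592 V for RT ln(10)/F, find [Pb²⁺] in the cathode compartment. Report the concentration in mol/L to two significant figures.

Pb²⁺/Pb is the cathode, Tl⁺/Tl the anode: E°cell = +0.23 V, n = 2.
Overall reaction: Pb²⁺(aq) + 2 Tl(s) → Pb(s) + 2 Tl⁺(aq); Q = [Tl⁺]^2/[Pb²⁺]^1.
From E = E° − (0.0592/n) log Q: log Q = (E° − E)·n/0.0592 = (+0.23 − (+0.185))·2/0.0592 = 1.5203.
So 1·log[Pb²⁺] = 2·log(0.32) − log Q = -0.9897 − (1.5203) = -2.5100; [Pb²⁺] = 10^(-2.5100) ≈ 0.0031 M.

0.0031 M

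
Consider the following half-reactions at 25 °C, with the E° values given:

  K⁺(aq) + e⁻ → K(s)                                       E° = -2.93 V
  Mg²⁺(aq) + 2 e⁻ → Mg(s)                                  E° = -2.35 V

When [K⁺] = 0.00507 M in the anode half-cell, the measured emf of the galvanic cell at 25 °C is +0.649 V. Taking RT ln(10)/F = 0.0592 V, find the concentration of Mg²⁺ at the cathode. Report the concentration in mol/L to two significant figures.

Mg²⁺/Mg is the cathode, K⁺/K the anode: E°cell = +0.58 V, n = 2.
Overall reaction: Mg²⁺(aq) + 2 K(s) → Mg(s) + 2 K⁺(aq); Q = [K⁺]^2/[Mg²⁺]^1.
From E = E° − (0.0592/n) log Q: log Q = (E° − E)·n/0.0592 = (+0.58 − (+0.649))·2/0.0592 = -2.3311.
So 1·log[Mg²⁺] = 2·log(0.00507) − log Q = -4.5900 − (-2.3311) = -2.2589; [Mg²⁺] = 10^(-2.2589) ≈ 0.0055 M.

0.0055 M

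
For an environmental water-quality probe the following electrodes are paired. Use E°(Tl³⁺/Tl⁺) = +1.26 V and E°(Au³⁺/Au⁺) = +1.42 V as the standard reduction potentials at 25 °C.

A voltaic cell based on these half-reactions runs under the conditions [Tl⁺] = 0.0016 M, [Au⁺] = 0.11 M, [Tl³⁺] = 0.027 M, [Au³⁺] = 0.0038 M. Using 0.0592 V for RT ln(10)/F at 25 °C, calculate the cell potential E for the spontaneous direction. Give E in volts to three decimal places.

Au³⁺/Au⁺ is the cathode (higher E°), Tl³⁺/Tl⁺ the anode: E°cell = +1.42 − (+1.26) = +0.16 V, n = 2.
Overall: Au³⁺(aq) + Tl⁺(aq) → Au⁺(aq) + Tl³⁺(aq)
Q = [Au⁺]·[Tl³⁺] / ([Au³⁺]·[Tl⁺]); log Q = 2.689.
E = E° − (0.0592/n) log Q = +0.16 − (0.0592/2)(2.689) = +0.080 V.

+0.080 V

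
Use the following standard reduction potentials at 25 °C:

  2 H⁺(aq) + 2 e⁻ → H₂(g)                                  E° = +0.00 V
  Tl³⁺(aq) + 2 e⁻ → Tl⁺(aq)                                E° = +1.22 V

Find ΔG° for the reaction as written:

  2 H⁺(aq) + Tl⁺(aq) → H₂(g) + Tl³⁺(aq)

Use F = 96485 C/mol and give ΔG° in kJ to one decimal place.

As written, H⁺/H₂ is reduced (cathode) and Tl³⁺/Tl⁺ is oxidised (anode), so E°cell = (+0.00) − (+1.22) = -1.22 V.
Balancing electrons gives n = 2.
ΔG° = −nFE° = −(2)(96485)(-1.22) = 235,423 J = +235.4 kJ.

+235.4 kJ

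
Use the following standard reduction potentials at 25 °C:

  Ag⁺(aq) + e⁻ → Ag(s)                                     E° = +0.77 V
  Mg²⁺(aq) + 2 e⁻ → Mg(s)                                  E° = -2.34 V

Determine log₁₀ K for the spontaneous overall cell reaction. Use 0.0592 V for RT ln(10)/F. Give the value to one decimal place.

105.1

Cathode: Ag⁺/Ag; anode: Mg²⁺/Mg. E°cell = +3.11 V, n = 2.
log K = nE°cell / 0.0592 = (2)(+3.11) / 0.0592 = 105.1.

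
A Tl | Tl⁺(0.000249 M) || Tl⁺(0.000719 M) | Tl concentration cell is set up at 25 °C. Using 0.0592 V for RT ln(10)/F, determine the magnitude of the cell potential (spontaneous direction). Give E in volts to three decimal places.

For a concentration cell E°cell = 0. The 0.000719 M side is the cathode (reduction is favoured where [Tl⁺] is higher).
With n = 1, E = −(0.0592/1) log([Tl⁺]ₐₙ/[Tl⁺]꜀ₐₜ) = −(0.0592/1) log(0.000249/0.000719) = −(0.0592/1)(-0.461) = +0.027 V.

+0.027 V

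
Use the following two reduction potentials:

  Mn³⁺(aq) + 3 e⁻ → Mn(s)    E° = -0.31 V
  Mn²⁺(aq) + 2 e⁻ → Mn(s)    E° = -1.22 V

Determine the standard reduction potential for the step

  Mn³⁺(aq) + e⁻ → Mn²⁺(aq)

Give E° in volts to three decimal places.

+1.510 V

Sequential free energies add, so n₃E°₃ = n₁E°₁ + n₂E°₂.
With n₃ = 3, and the known step contributing 2×(-1.22) V, the unknown satisfies 1·E° = 3×(-0.31) − 2×(-1.22) = +1.510.
E° = +1.510 / 1 = +1.510 V.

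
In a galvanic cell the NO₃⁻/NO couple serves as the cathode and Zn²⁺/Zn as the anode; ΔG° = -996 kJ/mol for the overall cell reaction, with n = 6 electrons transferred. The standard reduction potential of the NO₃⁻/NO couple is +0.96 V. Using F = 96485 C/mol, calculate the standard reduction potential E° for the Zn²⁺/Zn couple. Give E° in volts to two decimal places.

E°cell = −ΔG°/(nF) = −(-996×10³)/((6)(96485)) = +1.720 V.
Since NO₃⁻/NO is the cathode and Zn²⁺/Zn the anode, E°cell = E°(NO₃⁻/NO) − E°(Zn²⁺/Zn).
So E°(Zn²⁺/Zn) = E°(NO₃⁻/NO) − E°cell = (+0.96) − (+1.720) = -0.76 V.

-0.76 V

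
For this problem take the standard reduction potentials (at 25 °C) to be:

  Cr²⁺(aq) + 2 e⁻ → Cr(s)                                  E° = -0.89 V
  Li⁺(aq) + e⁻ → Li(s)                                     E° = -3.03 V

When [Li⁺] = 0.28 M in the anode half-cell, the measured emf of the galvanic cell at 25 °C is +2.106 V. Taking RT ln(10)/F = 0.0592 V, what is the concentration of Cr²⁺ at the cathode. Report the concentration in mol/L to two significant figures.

0.0056 M

Cr²⁺/Cr is the cathode, Li⁺/Li the anode: E°cell = +2.14 V, n = 2.
Overall reaction: Cr²⁺(aq) + 2 Li(s) → Cr(s) + 2 Li⁺(aq); Q = [Li⁺]^2/[Cr²⁺]^1.
From E = E° − (0.0592/n) log Q: log Q = (E° − E)·n/0.0592 = (+2.14 − (+2.106))·2/0.0592 = 1.1486.
So 1·log[Cr²⁺] = 2·log(0.28) − log Q = -1.1057 − (1.1486) = -2.2543; [Cr²⁺] = 10^(-2.2543) ≈ 0.0056 M.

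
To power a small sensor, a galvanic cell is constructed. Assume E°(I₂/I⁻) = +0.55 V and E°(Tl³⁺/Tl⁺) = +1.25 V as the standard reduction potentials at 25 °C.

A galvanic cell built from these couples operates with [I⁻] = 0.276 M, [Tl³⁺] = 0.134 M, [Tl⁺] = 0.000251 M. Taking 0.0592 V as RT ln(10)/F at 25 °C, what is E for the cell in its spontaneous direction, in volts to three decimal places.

+0.748 V

Tl³⁺/Tl⁺ is the cathode (higher E°), I₂/I⁻ the anode: E°cell = +1.25 − (+0.55) = +0.70 V, n = 2.
Overall: Tl³⁺(aq) + 2 I⁻(aq) → Tl⁺(aq) + I₂(s)
Q = [Tl⁺] / ([Tl³⁺]·[I⁻]^2); log Q = -1.609.
E = E° − (0.0592/n) log Q = +0.70 − (0.0592/2)(-1.609) = +0.748 V.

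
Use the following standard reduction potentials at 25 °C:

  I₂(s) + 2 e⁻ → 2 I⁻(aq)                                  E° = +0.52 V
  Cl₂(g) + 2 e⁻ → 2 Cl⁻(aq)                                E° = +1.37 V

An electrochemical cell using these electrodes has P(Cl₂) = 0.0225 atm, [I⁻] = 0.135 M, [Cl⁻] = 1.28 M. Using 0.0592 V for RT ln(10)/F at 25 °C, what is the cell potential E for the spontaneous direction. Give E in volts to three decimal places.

Cl₂/Cl⁻ is the cathode (higher E°), I₂/I⁻ the anode: E°cell = +1.37 − (+0.52) = +0.85 V, n = 2.
Overall: Cl₂(g) + 2 I⁻(aq) → 2 Cl⁻(aq) + I₂(s)
Q = [Cl⁻]^2 / (P(Cl₂)·[I⁻]^2); log Q = 3.602.
E = E° − (0.0592/n) log Q = +0.85 − (0.0592/2)(3.602) = +0.743 V.

+0.743 V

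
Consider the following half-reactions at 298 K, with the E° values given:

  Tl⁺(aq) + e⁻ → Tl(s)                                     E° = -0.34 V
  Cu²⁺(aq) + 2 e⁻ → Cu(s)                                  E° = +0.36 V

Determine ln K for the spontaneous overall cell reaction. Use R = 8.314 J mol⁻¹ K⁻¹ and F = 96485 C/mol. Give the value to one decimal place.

54.5

Cathode: Cu²⁺/Cu; anode: Tl⁺/Tl. E°cell = (+0.36) − (-0.34) = +0.70 V, with n = 2.
ΔG° = −nFE° = −RT ln K, so ln K = nFE°/(RT) = (2)(96485)(+0.70) / ((8.314)(298)) = 54.521.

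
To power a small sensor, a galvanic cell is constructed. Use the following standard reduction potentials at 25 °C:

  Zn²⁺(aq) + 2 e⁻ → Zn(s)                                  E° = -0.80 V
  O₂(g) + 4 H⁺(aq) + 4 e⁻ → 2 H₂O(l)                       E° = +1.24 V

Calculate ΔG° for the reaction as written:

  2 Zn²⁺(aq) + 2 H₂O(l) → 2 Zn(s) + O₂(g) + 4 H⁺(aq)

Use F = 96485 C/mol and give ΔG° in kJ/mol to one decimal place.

+787.3 kJ/mol

As written, Zn²⁺/Zn is reduced (cathode) and O₂/H₂O is oxidised (anode), so E°cell = (-0.80) − (+1.24) = -2.04 V.
Balancing electrons gives n = 4.
ΔG° = −nFE° = −(4)(96485)(-2.04) = 787,318 J = +787.3 kJ/mol.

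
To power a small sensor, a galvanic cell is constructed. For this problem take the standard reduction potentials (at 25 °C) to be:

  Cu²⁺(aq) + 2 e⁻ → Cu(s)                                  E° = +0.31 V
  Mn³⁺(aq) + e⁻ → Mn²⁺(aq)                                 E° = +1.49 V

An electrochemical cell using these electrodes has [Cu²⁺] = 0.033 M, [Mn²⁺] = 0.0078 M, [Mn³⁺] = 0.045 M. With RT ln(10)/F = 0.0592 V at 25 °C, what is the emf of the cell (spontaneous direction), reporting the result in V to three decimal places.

+1.269 V

Mn³⁺/Mn²⁺ is the cathode (higher E°), Cu²⁺/Cu the anode: E°cell = +1.49 − (+0.31) = +1.18 V, n = 2.
Overall: 2 Mn³⁺(aq) + Cu(s) → 2 Mn²⁺(aq) + Cu²⁺(aq)
Q = [Mn²⁺]^2·[Cu²⁺] / ([Mn³⁺]^2); log Q = -3.004.
E = E° − (0.0592/n) log Q = +1.18 − (0.0592/2)(-3.004) = +1.269 V.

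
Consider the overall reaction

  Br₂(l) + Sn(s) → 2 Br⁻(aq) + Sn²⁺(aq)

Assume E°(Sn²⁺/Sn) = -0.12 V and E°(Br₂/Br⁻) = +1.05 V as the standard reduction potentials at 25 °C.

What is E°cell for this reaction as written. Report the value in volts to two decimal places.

The Br₂/Br⁻ couple has the higher reduction potential, so it is the cathode; Sn²⁺/Sn is oxidised at the anode.
E°cell = E°(cathode) − E°(anode) = (+1.05) − (-0.12) = +1.17 V.

+1.17 V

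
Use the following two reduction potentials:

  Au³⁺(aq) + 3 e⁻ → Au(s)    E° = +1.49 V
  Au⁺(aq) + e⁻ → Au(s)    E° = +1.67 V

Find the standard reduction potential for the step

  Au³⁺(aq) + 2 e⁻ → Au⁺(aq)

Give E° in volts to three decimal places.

+1.400 V

Sequential free energies add, so n₃E°₃ = n₁E°₁ + n₂E°₂.
With n₃ = 3, and the known step contributing 1×(+1.67) V, the unknown satisfies 2·E° = 3×(+1.49) − 1×(+1.67) = +2.800.
E° = +2.800 / 2 = +1.400 V.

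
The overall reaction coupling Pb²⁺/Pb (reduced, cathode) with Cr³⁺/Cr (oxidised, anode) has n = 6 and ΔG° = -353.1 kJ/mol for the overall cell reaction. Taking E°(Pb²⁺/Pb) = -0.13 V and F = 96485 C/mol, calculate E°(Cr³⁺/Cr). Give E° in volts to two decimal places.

-0.74 V

E°cell = −ΔG°/(nF) = −(-353.1×10³)/((6)(96485)) = +0.610 V.
Since Pb²⁺/Pb is the cathode and Cr³⁺/Cr the anode, E°cell = E°(Pb²⁺/Pb) − E°(Cr³⁺/Cr).
So E°(Cr³⁺/Cr) = E°(Pb²⁺/Pb) − E°cell = (-0.13) − (+0.610) = -0.74 V.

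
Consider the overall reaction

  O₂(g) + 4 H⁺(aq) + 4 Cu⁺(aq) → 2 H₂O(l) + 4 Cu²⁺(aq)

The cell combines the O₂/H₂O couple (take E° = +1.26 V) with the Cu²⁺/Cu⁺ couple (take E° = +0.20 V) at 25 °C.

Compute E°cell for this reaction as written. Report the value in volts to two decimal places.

+1.06 V

The O₂/H₂O couple has the higher reduction potential, so it is the cathode; Cu²⁺/Cu⁺ is oxidised at the anode.
E°cell = E°(cathode) − E°(anode) = (+1.26) − (+0.20) = +1.06 V.
Since E°cell > 0, the reaction is spontaneous under standard conditions.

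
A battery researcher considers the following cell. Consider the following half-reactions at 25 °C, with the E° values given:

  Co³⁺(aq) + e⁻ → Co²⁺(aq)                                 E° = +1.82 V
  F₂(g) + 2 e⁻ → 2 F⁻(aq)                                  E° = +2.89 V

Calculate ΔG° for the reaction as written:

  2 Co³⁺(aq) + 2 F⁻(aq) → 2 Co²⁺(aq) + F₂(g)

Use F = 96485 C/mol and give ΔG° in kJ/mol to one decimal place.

As written, Co³⁺/Co²⁺ is reduced (cathode) and F₂/F⁻ is oxidised (anode), so E°cell = (+1.82) − (+2.89) = -1.07 V.
Balancing electrons gives n = 2.
ΔG° = −nFE° = −(2)(96485)(-1.07) = 206,478 J = +206.5 kJ/mol.

+206.5 kJ/mol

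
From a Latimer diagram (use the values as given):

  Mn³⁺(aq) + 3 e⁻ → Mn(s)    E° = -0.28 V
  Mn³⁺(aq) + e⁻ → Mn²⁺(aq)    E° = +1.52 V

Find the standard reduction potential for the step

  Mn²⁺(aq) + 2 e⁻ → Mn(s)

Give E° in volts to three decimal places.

Sequential free energies add, so n₃E°₃ = n₁E°₁ + n₂E°₂.
With n₃ = 3, and the known step contributing 1×(+1.52) V, the unknown satisfies 2·E° = 3×(-0.28) − 1×(+1.52) = -2.360.
E° = -2.360 / 2 = -1.180 V.

-1.180 V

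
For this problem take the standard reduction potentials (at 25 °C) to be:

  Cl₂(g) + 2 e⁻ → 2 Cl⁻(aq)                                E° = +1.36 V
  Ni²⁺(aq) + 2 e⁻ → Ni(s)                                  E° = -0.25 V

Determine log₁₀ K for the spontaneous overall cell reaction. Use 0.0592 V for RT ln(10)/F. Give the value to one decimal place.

Cathode: Cl₂/Cl⁻; anode: Ni²⁺/Ni. E°cell = +1.61 V, n = 2.
log K = nE°cell / 0.0592 = (2)(+1.61) / 0.0592 = 54.4.

54.4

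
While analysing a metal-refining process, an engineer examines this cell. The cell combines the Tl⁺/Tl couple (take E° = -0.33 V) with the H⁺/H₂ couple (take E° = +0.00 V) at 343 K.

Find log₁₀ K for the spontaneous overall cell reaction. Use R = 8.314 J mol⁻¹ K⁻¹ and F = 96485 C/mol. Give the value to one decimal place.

9.7

Cathode: H⁺/H₂; anode: Tl⁺/Tl. E°cell = (+0.00) − (-0.33) = +0.33 V, with n = 2.
ΔG° = −nFE° = −RT ln K, so ln K = nFE°/(RT) = (2)(96485)(+0.33) / ((8.314)(343)) = 22.331.
log₁₀ K = 22.331 / ln 10 = 9.7.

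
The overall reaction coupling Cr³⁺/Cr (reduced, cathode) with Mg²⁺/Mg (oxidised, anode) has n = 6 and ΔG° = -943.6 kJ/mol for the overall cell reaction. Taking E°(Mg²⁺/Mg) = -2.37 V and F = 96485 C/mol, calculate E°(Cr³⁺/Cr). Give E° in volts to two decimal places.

-0.74 V

E°cell = −ΔG°/(nF) = −(-943.6×10³)/((6)(96485)) = +1.630 V.
Since Cr³⁺/Cr is the cathode and Mg²⁺/Mg the anode, E°cell = E°(Cr³⁺/Cr) − E°(Mg²⁺/Mg).
So E°(Cr³⁺/Cr) = E°cell + E°(Mg²⁺/Mg) = +1.630 + (-2.37) = -0.74 V.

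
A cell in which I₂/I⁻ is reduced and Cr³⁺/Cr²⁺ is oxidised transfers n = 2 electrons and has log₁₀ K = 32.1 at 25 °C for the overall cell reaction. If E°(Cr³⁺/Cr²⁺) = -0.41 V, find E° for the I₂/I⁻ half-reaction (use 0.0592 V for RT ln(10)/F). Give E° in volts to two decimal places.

+0.54 V

E°cell = (0.0592/n)·log K = (0.0592/2)(32.1) = +0.950 V.
Since I₂/I⁻ is the cathode and Cr³⁺/Cr²⁺ the anode, E°cell = E°(I₂/I⁻) − E°(Cr³⁺/Cr²⁺).
So E°(I₂/I⁻) = E°cell + E°(Cr³⁺/Cr²⁺) = +0.950 + (-0.41) = +0.54 V.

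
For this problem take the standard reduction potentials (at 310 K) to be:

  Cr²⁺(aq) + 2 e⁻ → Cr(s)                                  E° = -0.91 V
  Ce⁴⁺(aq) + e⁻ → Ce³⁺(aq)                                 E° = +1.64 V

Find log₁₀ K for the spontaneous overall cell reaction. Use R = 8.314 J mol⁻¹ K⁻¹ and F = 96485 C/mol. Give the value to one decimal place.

82.9

Cathode: Ce⁴⁺/Ce³⁺; anode: Cr²⁺/Cr. E°cell = (+1.64) − (-0.91) = +2.55 V, with n = 2.
ΔG° = −nFE° = −RT ln K, so ln K = nFE°/(RT) = (2)(96485)(+2.55) / ((8.314)(310)) = 190.923.
log₁₀ K = 190.923 / ln 10 = 82.9.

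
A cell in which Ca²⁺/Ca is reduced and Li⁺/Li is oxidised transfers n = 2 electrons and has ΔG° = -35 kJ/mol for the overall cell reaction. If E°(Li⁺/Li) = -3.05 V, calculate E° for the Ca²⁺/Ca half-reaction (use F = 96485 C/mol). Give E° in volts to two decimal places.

-2.87 V

E°cell = −ΔG°/(nF) = −(-35×10³)/((2)(96485)) = +0.181 V.
Since Ca²⁺/Ca is the cathode and Li⁺/Li the anode, E°cell = E°(Ca²⁺/Ca) − E°(Li⁺/Li).
So E°(Ca²⁺/Ca) = E°cell + E°(Li⁺/Li) = +0.181 + (-3.05) = -2.87 V.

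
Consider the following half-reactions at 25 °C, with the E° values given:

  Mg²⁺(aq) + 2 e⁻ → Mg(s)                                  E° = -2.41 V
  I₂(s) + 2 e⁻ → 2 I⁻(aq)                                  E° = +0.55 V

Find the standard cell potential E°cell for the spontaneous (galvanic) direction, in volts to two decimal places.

The I₂/I⁻ couple has the higher reduction potential, so it is the cathode; Mg²⁺/Mg is oxidised at the anode.
E°cell = E°(cathode) − E°(anode) = (+0.55) − (-2.41) = +2.96 V.
Since E°cell > 0, the reaction is spontaneous under standard conditions.

+2.96 V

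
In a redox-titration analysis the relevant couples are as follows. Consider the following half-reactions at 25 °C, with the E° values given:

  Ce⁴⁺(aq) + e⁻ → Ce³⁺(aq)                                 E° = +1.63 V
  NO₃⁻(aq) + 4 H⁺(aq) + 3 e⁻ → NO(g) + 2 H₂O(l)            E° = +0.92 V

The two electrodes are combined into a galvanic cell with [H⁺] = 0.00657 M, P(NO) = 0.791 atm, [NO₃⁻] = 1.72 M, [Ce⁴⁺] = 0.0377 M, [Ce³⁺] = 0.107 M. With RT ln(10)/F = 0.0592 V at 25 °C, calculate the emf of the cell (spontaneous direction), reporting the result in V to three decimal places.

Ce⁴⁺/Ce³⁺ is the cathode (higher E°), NO₃⁻/NO the anode: E°cell = +1.63 − (+0.92) = +0.71 V, n = 3.
Overall: 3 Ce⁴⁺(aq) + NO(g) + 2 H₂O(l) → 3 Ce³⁺(aq) + NO₃⁻(aq) + 4 H⁺(aq)
Q = [Ce³⁺]^3·[NO₃⁻]·[H⁺]^4 / ([Ce⁴⁺]^3·P(NO)); log Q = -7.033.
E = E° − (0.0592/n) log Q = +0.71 − (0.0592/3)(-7.033) = +0.849 V.

+0.849 V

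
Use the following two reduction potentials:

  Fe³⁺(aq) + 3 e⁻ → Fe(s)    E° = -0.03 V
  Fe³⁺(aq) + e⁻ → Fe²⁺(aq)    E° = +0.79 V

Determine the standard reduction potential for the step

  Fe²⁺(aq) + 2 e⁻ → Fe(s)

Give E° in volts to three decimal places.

-0.440 V

Sequential free energies add, so n₃E°₃ = n₁E°₁ + n₂E°₂.
With n₃ = 3, and the known step contributing 1×(+0.79) V, the unknown satisfies 2·E° = 3×(-0.03) − 1×(+0.79) = -0.880.
E° = -0.880 / 2 = -0.440 V.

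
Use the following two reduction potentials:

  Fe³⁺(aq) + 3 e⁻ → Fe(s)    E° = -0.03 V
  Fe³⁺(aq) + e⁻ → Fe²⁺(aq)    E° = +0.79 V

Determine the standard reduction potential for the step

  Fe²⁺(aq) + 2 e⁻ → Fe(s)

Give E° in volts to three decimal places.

Sequential free energies add, so n₃E°₃ = n₁E°₁ + n₂E°₂.
With n₃ = 3, and the known step contributing 1×(+0.79) V, the unknown satisfies 2·E° = 3×(-0.03) − 1×(+0.79) = -0.880.
E° = -0.880 / 2 = -0.440 V.

-0.440 V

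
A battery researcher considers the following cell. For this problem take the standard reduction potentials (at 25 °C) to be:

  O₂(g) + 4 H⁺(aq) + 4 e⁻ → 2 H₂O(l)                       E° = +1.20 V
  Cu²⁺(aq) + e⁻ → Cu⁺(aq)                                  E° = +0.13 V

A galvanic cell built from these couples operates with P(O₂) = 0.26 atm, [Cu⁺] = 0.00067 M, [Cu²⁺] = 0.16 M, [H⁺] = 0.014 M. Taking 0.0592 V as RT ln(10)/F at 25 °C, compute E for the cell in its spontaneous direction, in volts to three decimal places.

O₂/H₂O is the cathode (higher E°), Cu²⁺/Cu⁺ the anode: E°cell = +1.20 − (+0.13) = +1.07 V, n = 4.
Overall: O₂(g) + 4 H⁺(aq) + 4 Cu⁺(aq) → 2 H₂O(l) + 4 Cu²⁺(aq)
Q = [Cu²⁺]^4 / (P(O₂)·[H⁺]^4·[Cu⁺]^4); log Q = 17.513.
E = E° − (0.0592/n) log Q = +1.07 − (0.0592/4)(17.513) = +0.811 V.

+0.811 V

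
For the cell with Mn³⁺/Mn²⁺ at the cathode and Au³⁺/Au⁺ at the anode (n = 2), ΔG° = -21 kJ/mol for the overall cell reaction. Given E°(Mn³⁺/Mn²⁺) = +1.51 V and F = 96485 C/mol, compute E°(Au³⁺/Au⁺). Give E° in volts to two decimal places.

E°cell = −ΔG°/(nF) = −(-21×10³)/((2)(96485)) = +0.109 V.
Since Mn³⁺/Mn²⁺ is the cathode and Au³⁺/Au⁺ the anode, E°cell = E°(Mn³⁺/Mn²⁺) − E°(Au³⁺/Au⁺).
So E°(Au³⁺/Au⁺) = E°(Mn³⁺/Mn²⁺) − E°cell = (+1.51) − (+0.109) = +1.40 V.

+1.40 V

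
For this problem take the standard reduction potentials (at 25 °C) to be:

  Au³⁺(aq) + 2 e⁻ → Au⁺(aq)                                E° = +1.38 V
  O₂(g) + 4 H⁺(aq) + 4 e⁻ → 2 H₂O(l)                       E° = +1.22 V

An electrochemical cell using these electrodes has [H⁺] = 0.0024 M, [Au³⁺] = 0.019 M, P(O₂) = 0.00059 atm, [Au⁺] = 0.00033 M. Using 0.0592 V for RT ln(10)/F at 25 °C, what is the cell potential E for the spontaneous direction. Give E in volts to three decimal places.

+0.415 V

Au³⁺/Au⁺ is the cathode (higher E°), O₂/H₂O the anode: E°cell = +1.38 − (+1.22) = +0.16 V, n = 4.
Overall: 2 Au³⁺(aq) + 2 H₂O(l) → 2 Au⁺(aq) + O₂(g) + 4 H⁺(aq)
Q = [Au⁺]^2·P(O₂)·[H⁺]^4 / ([Au³⁺]^2); log Q = -17.229.
E = E° − (0.0592/n) log Q = +0.16 − (0.0592/4)(-17.229) = +0.415 V.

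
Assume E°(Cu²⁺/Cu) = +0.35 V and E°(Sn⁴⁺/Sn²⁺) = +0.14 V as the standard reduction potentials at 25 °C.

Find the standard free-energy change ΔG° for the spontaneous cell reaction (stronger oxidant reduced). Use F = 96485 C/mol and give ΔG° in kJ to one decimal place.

-40.5 kJ

Cu²⁺/Cu (E° = +0.35 V) is the cathode; Sn⁴⁺/Sn²⁺ (E° = +0.14 V) is the anode, so E°cell = +0.21 V.
Balancing electrons gives n = 2 (lcm of 2 and 2).
ΔG° = −nFE° = −(2)(96485)(+0.21) = -40,524 J = -40.5 kJ.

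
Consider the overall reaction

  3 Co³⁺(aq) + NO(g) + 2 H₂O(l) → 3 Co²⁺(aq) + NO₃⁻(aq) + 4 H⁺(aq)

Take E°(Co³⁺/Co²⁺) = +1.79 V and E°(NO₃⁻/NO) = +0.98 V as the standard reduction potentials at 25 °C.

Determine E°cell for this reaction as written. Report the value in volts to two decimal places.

+0.81 V

The Co³⁺/Co²⁺ couple has the higher reduction potential, so it is the cathode; NO₃⁻/NO is oxidised at the anode.
E°cell = E°(cathode) − E°(anode) = (+1.79) − (+0.98) = +0.81 V.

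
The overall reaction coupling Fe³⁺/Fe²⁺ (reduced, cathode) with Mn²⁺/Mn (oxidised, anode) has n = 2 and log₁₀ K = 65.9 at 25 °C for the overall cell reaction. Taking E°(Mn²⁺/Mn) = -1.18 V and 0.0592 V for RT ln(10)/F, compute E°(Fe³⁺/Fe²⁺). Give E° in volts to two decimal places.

E°cell = (0.0592/n)·log K = (0.0592/2)(65.9) = +1.951 V.
Since Fe³⁺/Fe²⁺ is the cathode and Mn²⁺/Mn the anode, E°cell = E°(Fe³⁺/Fe²⁺) − E°(Mn²⁺/Mn).
So E°(Fe³⁺/Fe²⁺) = E°cell + E°(Mn²⁺/Mn) = +1.951 + (-1.18) = +0.77 V.

+0.77 V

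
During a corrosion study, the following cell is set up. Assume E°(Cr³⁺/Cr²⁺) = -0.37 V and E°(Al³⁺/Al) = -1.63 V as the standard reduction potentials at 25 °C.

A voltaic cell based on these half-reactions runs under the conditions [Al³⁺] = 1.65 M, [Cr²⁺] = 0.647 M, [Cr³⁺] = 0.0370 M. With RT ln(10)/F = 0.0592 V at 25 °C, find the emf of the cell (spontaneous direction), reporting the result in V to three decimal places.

+1.182 V

Cr³⁺/Cr²⁺ is the cathode (higher E°), Al³⁺/Al the anode: E°cell = -0.37 − (-1.63) = +1.26 V, n = 3.
Overall: 3 Cr³⁺(aq) + Al(s) → 3 Cr²⁺(aq) + Al³⁺(aq)
Q = [Cr²⁺]^3·[Al³⁺] / ([Cr³⁺]^3); log Q = 3.946.
E = E° − (0.0592/n) log Q = +1.26 − (0.0592/3)(3.946) = +1.182 V.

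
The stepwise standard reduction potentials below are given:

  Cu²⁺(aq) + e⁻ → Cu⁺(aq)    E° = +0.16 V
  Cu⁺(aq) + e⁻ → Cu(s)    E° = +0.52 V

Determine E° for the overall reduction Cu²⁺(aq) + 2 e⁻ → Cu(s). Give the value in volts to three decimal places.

+0.340 V

Since ΔG° = −nFE° is additive over sequential reductions, n₃E°₃ = n₁E°₁ + n₂E°₂.
E°₃ = (1×+0.16 + 1×+0.52) / 2 = (+0.680) / 2 = +0.340 V.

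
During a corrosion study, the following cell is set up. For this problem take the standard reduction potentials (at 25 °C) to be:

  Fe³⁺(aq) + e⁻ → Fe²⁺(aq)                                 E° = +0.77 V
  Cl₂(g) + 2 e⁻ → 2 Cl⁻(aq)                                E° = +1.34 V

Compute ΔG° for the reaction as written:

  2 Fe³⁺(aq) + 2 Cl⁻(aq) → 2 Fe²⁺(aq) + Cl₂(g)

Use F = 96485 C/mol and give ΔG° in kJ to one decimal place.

+110.0 kJ

As written, Fe³⁺/Fe²⁺ is reduced (cathode) and Cl₂/Cl⁻ is oxidised (anode), so E°cell = (+0.77) − (+1.34) = -0.57 V.
Balancing electrons gives n = 2.
ΔG° = −nFE° = −(2)(96485)(-0.57) = 109,993 J = +110.0 kJ.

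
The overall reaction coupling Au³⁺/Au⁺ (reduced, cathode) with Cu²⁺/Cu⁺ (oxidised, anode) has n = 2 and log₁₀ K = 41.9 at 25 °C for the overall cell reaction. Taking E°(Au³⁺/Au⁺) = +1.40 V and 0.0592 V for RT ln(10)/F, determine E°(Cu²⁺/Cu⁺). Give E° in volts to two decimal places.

E°cell = (0.0592/n)·log K = (0.0592/2)(41.9) = +1.240 V.
Since Au³⁺/Au⁺ is the cathode and Cu²⁺/Cu⁺ the anode, E°cell = E°(Au³⁺/Au⁺) − E°(Cu²⁺/Cu⁺).
So E°(Cu²⁺/Cu⁺) = E°(Au³⁺/Au⁺) − E°cell = (+1.40) − (+1.240) = +0.16 V.

+0.16 V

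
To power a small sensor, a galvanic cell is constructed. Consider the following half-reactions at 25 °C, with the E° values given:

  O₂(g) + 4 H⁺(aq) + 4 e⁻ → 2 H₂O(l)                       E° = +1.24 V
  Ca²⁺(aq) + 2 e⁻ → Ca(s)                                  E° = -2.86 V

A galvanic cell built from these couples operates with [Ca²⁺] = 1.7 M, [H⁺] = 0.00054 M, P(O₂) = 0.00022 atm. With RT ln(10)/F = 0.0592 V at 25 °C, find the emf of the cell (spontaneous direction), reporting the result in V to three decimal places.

O₂/H₂O is the cathode (higher E°), Ca²⁺/Ca the anode: E°cell = +1.24 − (-2.86) = +4.10 V, n = 4.
Overall: O₂(g) + 4 H⁺(aq) + 2 Ca(s) → 2 H₂O(l) + 2 Ca²⁺(aq)
Q = [Ca²⁺]^2 / (P(O₂)·[H⁺]^4); log Q = 17.189.
E = E° − (0.0592/n) log Q = +4.10 − (0.0592/4)(17.189) = +3.846 V.

+3.846 V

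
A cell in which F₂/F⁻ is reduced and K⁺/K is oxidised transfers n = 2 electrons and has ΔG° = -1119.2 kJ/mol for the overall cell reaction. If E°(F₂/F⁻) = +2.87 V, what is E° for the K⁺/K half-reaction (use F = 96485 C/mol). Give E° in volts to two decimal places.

E°cell = −ΔG°/(nF) = −(-1119.2×10³)/((2)(96485)) = +5.800 V.
Since F₂/F⁻ is the cathode and K⁺/K the anode, E°cell = E°(F₂/F⁻) − E°(K⁺/K).
So E°(K⁺/K) = E°(F₂/F⁻) − E°cell = (+2.87) − (+5.800) = -2.93 V.

-2.93 V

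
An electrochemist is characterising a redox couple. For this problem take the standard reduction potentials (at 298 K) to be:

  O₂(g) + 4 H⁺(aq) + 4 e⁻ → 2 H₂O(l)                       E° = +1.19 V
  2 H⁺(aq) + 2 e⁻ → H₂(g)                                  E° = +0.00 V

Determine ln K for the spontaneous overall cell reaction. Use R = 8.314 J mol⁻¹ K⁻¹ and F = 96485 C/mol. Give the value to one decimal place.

185.4

Cathode: O₂/H₂O; anode: H⁺/H₂. E°cell = (+1.19) − (+0.00) = +1.19 V, with n = 4.
ΔG° = −nFE° = −RT ln K, so ln K = nFE°/(RT) = (4)(96485)(+1.19) / ((8.314)(298)) = 185.370.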